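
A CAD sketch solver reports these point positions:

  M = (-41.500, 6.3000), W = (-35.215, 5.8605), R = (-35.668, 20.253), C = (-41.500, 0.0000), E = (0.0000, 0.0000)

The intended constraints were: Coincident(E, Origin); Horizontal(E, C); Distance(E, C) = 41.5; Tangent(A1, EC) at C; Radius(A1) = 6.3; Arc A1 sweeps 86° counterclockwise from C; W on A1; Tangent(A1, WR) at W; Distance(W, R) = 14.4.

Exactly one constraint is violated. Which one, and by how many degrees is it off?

Tangent(A1, WR) at W — off by 5.80°.

E = (0.00, 0.00) ✓; E.y = 0.00, C.y = 0.00 ✓; |EC| = 41.50 ✓; ∠(MC, CE) = 90.00° ✓; |MC| = 6.300 ✓; bearing(M→W) − bearing(M→C) = 86.00° ✓; |MW| = 6.300 ✓; ∠(MW, WR) = 84.20° ✗; |WR| = 14.40 ✓.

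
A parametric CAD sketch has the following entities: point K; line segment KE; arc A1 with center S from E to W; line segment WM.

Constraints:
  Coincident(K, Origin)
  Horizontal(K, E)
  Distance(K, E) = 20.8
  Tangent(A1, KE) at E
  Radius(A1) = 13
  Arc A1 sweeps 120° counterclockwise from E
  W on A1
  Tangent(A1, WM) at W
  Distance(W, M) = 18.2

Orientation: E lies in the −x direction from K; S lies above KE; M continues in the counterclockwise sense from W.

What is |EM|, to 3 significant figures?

35.3

K is at the origin; KE is horizontal with |KE| = 20.8 and E on the −x side, so E = (-20.8, 0.00). Since A1 is tangent to KE there, SE ⟂ KE, so S = E + (0, 13) = (-20.8, 13.0). On A1, E sits at bearing -90° from S; a 120° counterclockwise sweep puts W at bearing 30°, so W = S + 13.0·(cos 30°, sin 30°) = (-9.54, 19.5). Tangency of A1 to WM means the radius SW is perpendicular to WM, so WM runs along (−sin 30°, cos 30°); with |WM| = 18.2, M = (-18.6, 35.3). Then |EM| = |M − E| = 35.3.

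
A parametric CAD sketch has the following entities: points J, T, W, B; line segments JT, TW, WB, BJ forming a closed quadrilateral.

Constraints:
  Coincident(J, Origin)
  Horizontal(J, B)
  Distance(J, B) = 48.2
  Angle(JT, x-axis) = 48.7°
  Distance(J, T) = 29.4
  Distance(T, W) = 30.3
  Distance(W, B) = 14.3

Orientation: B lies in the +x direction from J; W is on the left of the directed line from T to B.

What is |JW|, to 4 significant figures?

50.74

Checks: |TW| = 30.30 ✓; |WB| = 14.30 ✓.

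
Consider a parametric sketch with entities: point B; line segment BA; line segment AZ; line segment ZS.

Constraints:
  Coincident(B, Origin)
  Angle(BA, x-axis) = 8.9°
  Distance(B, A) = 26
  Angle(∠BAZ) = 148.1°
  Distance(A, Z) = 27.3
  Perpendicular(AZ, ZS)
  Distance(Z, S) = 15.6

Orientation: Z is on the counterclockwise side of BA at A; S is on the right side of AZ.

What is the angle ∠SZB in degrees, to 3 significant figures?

106°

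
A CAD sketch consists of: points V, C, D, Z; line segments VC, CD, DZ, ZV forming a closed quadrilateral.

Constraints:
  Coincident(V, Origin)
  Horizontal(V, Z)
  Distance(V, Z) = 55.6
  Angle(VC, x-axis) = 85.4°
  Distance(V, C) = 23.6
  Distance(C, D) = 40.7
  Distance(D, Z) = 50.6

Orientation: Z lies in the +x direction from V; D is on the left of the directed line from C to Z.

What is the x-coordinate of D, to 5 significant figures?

35.524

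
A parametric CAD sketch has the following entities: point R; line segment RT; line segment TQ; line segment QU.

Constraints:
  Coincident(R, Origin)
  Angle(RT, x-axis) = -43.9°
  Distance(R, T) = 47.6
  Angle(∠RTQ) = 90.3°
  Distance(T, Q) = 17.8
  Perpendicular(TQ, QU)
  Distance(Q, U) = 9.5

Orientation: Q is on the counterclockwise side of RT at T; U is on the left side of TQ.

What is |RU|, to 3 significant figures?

42.2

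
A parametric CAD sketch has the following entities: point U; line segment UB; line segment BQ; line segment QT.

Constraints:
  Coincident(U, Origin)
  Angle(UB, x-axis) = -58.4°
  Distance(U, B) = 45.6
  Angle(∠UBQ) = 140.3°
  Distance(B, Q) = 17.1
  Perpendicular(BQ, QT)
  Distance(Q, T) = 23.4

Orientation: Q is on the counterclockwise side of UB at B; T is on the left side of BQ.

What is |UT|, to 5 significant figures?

52.498

U is at the origin; UB runs at -58.4° with length 45.6, so B = 45.6·(cos -58.4°, sin -58.4°) = (23.894, -38.839). ∠UBQ = 140.3°, so BQ runs at -58.4° + (180° − 140.3°) = -18.700° from the x-axis; with |BQ| = 17.1, Q = B + 17.1·(cos -18.700°, sin -18.700°) = (40.091, -44.321). BQ ⟂ QT; with |QT| = 23.4 on the left of BQ, T = Q + 23.4·(0.32061, 0.94721) = (47.593, -22.157). Then |UT| = |T − U| = 52.498.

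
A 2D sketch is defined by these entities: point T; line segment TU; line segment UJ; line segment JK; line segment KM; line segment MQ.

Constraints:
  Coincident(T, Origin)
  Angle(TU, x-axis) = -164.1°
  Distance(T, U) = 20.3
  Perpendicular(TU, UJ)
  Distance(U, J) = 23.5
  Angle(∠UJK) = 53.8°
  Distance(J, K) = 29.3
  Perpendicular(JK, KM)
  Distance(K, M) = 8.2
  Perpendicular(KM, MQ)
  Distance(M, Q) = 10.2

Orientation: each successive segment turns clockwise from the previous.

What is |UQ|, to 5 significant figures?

11.963

T is at the origin; TU runs at -164.1° with length 20.3, so U = (-19.523, -5.5614). TU ⟂ UJ, so UJ runs at 105.90°; with |UJ| = 23.5, J = (-25.961, 17.040). ∠UJK = 53.8° gives JK at -20.300° from the x-axis; with |JK| = 29.3, K = (1.5188, 6.8743). JK is perpendicular to KM, so KM runs at -110.30°; with |KM| = 8.2, M = (-1.3261, -0.81636). The perpendicularity gives MQ at right angles to KM, so MQ runs at 159.70°; with |MQ| = 10.2, Q = (-10.893, 2.7224). Then |UQ| = |Q − U| = 11.963.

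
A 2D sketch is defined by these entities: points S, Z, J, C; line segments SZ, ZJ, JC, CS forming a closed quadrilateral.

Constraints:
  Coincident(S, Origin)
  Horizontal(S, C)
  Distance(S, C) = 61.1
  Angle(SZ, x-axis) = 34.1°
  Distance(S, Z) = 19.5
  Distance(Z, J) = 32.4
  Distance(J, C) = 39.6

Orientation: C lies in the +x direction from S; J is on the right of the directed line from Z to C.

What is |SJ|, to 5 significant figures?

33.206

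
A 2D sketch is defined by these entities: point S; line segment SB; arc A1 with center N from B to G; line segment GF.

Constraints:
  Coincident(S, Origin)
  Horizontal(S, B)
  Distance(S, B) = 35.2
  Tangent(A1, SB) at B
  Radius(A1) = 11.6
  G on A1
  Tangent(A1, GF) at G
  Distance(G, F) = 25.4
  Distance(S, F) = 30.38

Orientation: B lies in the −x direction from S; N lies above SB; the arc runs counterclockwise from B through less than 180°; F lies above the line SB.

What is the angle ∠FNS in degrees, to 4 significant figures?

53.53°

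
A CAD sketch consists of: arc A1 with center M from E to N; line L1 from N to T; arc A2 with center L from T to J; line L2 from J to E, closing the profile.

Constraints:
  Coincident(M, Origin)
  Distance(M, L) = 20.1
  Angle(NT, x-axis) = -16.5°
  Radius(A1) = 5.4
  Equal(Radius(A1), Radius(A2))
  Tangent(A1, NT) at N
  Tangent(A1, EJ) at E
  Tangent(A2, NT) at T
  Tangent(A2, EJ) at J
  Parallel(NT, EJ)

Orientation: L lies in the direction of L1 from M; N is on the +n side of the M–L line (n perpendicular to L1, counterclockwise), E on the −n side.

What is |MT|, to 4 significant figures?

20.81

Tangency of A1 to both parallel lines with radius 5.4 puts N and E at M ± 5.4·n: N = (1.534, 5.178), E = (-1.534, -5.178). Equal radii place T and J the same way about L: T = L + 5.4·n = (20.81, -0.5311), J = L − 5.4·n = (17.74, -10.89). Then |MT| = |T − M| = 20.81.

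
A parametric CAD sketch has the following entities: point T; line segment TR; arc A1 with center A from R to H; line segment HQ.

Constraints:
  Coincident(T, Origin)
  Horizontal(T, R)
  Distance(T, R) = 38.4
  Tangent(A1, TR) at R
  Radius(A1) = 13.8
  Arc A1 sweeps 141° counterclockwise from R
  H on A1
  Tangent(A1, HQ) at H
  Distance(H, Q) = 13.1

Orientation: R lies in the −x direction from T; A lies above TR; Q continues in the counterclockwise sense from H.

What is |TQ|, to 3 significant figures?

51.6

T is at the origin; T and R share the same y with |TR| = 38.4 and R on the −x side, so R = (-38.4, 0.00). A1 meets TR tangentially, so AR is at right angles to TR, so A = R + (0, 13.8) = (-38.4, 13.8). On A1, R sits at bearing -90° from A; a 141° counterclockwise sweep puts H at bearing 51°, so H = A + 13.8·(cos 51°, sin 51°) = (-29.7, 24.5). Since A1 is tangent to HQ there, AH ⟂ HQ, so HQ runs along (−sin 51°, cos 51°); with |HQ| = 13.1, Q = (-39.9, 32.8). Then |TQ| = |Q − T| = 51.6.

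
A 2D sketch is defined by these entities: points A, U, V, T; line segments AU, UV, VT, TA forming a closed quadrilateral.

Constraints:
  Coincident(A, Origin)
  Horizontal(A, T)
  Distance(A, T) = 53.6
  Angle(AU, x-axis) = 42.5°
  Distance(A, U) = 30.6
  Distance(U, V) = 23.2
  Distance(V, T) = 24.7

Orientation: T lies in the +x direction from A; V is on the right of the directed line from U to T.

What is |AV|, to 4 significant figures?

29.00

Checks: |UV| = 23.20 ✓; |VT| = 24.70 ✓.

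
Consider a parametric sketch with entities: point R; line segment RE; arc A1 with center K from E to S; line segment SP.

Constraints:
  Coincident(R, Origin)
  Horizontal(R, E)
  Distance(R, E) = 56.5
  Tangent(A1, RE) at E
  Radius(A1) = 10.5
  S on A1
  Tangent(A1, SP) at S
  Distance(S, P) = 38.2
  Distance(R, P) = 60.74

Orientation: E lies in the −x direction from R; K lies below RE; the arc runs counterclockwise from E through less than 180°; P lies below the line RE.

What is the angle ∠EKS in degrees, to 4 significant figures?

131.0°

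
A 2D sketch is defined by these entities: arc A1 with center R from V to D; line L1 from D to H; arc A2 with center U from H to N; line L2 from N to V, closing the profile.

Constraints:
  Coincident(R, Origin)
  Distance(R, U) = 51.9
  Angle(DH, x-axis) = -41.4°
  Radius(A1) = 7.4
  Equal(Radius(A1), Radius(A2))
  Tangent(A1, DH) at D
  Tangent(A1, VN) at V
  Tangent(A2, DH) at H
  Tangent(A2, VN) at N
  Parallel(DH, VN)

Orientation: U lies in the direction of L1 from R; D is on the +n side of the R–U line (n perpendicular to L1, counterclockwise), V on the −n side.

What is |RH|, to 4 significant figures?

52.42

Tangency of A1 to both parallel lines with radius 7.4 puts D and V at R ± 7.4·n: D = (4.894, 5.551), V = (-4.894, -5.551). Equal radii place H and N the same way about U: H = U + 7.4·n = (43.82, -28.77), N = U − 7.4·n = (34.04, -39.87). Then |RH| = |H − R| = 52.42.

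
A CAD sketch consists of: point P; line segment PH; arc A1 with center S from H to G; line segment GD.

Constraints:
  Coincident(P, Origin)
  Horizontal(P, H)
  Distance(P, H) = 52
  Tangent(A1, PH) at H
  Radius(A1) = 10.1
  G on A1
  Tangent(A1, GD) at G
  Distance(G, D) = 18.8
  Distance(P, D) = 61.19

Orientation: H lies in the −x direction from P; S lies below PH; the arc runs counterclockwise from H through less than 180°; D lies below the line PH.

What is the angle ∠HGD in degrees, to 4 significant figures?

121.5°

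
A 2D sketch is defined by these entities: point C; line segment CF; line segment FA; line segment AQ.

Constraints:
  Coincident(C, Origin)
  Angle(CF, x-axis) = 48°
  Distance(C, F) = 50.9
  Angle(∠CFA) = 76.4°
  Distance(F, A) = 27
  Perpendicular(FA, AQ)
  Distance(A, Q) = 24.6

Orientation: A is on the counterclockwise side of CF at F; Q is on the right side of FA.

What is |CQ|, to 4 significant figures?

75.58

C is at the origin; CF runs at 48.0° with length 50.9, so F = 50.9·(cos 48.0°, sin 48.0°) = (34.06, 37.83). ∠CFA = 76.4°, so FA runs at 48.0° + (180° − 76.4°) = 151.6° from the x-axis; with |FA| = 27.0, A = F + 27.0·(cos 151.6°, sin 151.6°) = (10.31, 50.67). The perpendicularity gives AQ at right angles to FA; with |AQ| = 24.6 on the right of FA, Q = A + 24.6·(0.4756, 0.8796) = (22.01, 72.31). Then |CQ| = |Q − C| = 75.58.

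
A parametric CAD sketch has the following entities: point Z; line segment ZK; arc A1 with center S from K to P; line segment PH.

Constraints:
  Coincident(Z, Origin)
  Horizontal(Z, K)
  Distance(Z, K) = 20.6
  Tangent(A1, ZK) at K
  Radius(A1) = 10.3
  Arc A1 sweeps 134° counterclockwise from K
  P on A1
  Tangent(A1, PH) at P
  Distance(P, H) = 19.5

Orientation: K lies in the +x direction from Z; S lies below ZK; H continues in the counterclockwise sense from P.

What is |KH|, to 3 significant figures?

32.1

Z is at the origin; Z and K share the same y with |ZK| = 20.6 and K on the +x side, so K = (20.6, 0.00). A1 meets ZK tangentially, so SK is at right angles to ZK, so S = K + (0, -10.3) = (20.6, -10.3). On A1, K sits at bearing 90° from S; a 134° counterclockwise sweep puts P at bearing 224°, so P = S + 10.3·(cos 224°, sin 224°) = (13.2, -17.5). Tangency of A1 to PH means the radius SP is perpendicular to PH, so PH runs along (−sin 224°, cos 224°); with |PH| = 19.5, H = (26.7, -31.5). Then |KH| = |H − K| = 32.1.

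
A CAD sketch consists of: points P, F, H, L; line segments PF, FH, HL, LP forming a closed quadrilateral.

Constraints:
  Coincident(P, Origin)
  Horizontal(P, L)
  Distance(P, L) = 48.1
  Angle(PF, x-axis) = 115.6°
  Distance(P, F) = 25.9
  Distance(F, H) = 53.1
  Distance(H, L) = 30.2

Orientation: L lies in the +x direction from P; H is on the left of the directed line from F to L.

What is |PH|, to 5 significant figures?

50.951

P is at the origin; PL is horizontal with |PL| = 48.1 and L in +x, so L = (48.1, 0). PF runs at 115.6° with |PF| = 25.9, so F = (-11.191, 23.357). H is determined by |FH| = 53.1 and |HL| = 30.2 together: it lies at the intersection of circle(F, 53.1) and circle(L, 30.2). With |FL| = 63.726, the foot of the radical line on FL is 46.830 from F and the perpendicular offset is √(53.1² − 46.830²) = 25.031. Taking the left-of-FL solution: H = (41.555, 29.482).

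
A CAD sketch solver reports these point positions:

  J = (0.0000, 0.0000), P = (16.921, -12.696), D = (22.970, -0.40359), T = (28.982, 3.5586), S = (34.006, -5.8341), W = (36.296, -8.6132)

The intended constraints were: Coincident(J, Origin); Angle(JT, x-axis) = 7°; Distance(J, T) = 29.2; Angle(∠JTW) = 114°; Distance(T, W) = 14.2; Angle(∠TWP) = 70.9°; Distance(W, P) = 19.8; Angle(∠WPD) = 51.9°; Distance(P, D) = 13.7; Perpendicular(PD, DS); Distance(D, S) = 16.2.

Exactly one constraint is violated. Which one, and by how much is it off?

Distance(D, S) = 16.2 — off by 3.90.

J = (0.00, 0.00) ✓; JT at 7.000° ✓; |JT| = 29.20 ✓; ∠JTW = 114.0° ✓; |TW| = 14.20 ✓; ∠TWP = 70.90° ✓; |WP| = 19.80 ✓; ∠WPD = 51.90° ✓; |PD| = 13.70 ✓; ∠(PD, DS) = 90.00° ✓; |DS| = 12.30 ✗.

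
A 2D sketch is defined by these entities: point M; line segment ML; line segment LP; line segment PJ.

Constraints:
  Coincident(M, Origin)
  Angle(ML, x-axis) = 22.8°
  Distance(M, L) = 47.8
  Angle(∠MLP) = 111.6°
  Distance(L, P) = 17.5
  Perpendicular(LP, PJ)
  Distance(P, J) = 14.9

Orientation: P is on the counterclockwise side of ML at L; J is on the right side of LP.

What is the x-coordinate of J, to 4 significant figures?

58.60

M is at the origin; ML runs at 22.8° with length 47.8, so L = 47.8·(cos 22.8°, sin 22.8°) = (44.07, 18.52). ∠MLP = 111.6°, so LP runs at 22.8° + (180° − 111.6°) = 91.20° from the x-axis; with |LP| = 17.5, P = L + 17.5·(cos 91.20°, sin 91.20°) = (43.70, 36.02). LP is perpendicular to PJ; with |PJ| = 14.9 on the right of LP, J = P + 14.9·(0.9998, 0.02094) = (58.60, 36.33). So J.x = 58.60.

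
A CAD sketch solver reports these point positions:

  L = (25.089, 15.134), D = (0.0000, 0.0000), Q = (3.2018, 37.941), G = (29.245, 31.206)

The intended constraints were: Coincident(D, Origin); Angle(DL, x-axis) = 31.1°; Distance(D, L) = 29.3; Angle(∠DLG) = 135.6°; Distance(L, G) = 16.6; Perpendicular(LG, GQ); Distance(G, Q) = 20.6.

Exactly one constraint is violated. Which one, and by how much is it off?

Distance(G, Q) = 20.6 — off by 6.30.

D = (0.00, 0.00) ✓; DL at 31.10° ✓; |DL| = 29.30 ✓; ∠DLG = 135.6° ✓; |LG| = 16.60 ✓; ∠(LG, GQ) = 90.00° ✓; |GQ| = 26.90 ✗.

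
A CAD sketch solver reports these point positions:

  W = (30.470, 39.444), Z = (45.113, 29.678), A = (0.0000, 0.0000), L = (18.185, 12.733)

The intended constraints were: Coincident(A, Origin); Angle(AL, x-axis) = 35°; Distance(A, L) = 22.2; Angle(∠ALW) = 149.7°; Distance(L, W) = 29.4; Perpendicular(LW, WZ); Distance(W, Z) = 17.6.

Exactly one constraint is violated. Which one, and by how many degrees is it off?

Perpendicular(LW, WZ) — off by 9.00°.

A = (0.00, 0.00) ✓; AL at 35.00° ✓; |AL| = 22.20 ✓; ∠ALW = 149.7° ✓; |LW| = 29.40 ✓; ∠(LW, WZ) = 99.00° ✗; |WZ| = 17.60 ✓.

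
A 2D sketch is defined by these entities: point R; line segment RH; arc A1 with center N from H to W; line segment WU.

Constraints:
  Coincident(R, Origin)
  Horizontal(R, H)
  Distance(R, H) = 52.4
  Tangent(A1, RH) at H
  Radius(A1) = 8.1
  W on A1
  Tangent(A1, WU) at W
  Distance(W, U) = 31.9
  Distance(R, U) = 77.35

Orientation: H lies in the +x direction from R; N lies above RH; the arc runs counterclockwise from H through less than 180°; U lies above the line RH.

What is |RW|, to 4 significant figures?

60.58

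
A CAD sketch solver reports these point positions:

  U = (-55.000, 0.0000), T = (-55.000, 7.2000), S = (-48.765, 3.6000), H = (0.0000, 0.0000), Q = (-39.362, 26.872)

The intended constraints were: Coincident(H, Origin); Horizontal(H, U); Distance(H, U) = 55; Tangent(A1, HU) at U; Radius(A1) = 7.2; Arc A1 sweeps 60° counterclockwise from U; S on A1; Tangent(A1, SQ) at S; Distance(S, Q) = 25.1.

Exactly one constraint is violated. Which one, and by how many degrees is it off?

Tangent(A1, SQ) at S — off by 8.00°.

H = (0.00, 0.00) ✓; H.y = 0.00, U.y = 0.00 ✓; |HU| = 55.00 ✓; ∠(TU, UH) = 90.00° ✓; |TU| = 7.200 ✓; bearing(T→S) − bearing(T→U) = 60.00° ✓; |TS| = 7.200 ✓; ∠(TS, SQ) = 82.00° ✗; |SQ| = 25.10 ✓.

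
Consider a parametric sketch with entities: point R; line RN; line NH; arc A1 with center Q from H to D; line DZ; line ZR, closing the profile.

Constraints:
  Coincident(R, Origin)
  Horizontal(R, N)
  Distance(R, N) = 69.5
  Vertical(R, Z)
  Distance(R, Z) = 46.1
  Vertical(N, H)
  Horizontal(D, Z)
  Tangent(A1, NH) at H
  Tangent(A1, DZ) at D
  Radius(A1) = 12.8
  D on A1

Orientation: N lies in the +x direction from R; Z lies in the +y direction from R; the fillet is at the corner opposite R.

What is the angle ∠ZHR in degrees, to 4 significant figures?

36.04°

R is at the origin; R and N share the same y with |RN| = 69.5 and N on the +x side, so N = (69.50, 0.000). R and Z share the same x with |RZ| = 46.1 and Z on the +y side, so Z = (0.000, 46.10). The virtual corner opposite R is at (69.50, 46.10). Since A1 is tangent to NH there, QH ⟂ NH and the tangent condition forces QD to be normal to DZ, with radius 12.8, so the center Q sits 12.8 in from both sides at Q = (56.70, 33.30). That places the tangent points at H = (69.50, 33.30) on NH and D = (56.70, 46.10) on DZ. Then cos ∠ZHR = HZ·HR / (|HZ||HR|), giving 36.04°.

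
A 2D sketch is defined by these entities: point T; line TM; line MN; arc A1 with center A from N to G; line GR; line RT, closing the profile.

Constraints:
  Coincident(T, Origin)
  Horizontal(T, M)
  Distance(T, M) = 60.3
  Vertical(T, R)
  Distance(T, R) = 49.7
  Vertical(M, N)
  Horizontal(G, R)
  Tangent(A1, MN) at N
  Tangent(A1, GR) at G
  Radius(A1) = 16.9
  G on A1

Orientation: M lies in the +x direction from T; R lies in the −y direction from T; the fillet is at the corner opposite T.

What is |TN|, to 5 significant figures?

68.643

The virtual corner opposite T is at (60.300, -49.700). A1 meets MN tangentially, so AN is at right angles to MN and tangency of A1 to GR means the radius AG is perpendicular to GR, with radius 16.9, so the center A sits 16.9 in from both sides at A = (43.400, -32.800). That places the tangent points at N = (60.300, -32.800) on MN and G = (43.400, -49.700) on GR. Then |TN| = |N − T| = 68.643.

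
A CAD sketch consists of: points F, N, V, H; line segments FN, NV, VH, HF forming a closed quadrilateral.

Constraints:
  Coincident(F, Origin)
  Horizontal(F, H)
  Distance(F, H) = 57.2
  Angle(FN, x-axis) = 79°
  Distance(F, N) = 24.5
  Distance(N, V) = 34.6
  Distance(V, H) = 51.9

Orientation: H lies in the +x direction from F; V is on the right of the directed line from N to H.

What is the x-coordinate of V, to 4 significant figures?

6.375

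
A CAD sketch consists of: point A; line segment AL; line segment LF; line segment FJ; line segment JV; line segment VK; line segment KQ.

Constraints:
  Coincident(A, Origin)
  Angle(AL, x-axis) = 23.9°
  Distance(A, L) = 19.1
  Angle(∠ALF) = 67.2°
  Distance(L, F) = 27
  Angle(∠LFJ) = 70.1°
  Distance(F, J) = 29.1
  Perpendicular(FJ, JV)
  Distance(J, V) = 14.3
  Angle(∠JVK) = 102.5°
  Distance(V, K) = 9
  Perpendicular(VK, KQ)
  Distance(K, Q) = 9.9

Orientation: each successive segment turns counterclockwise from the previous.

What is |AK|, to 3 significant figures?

4.80

A is at the origin; AL runs at 23.9° with length 19.1, so L = (17.5, 7.74). ∠ALF = 67.2° gives LF at 137° from the x-axis; with |LF| = 27.0, F = (-2.19, 26.3). ∠LFJ = 70.1° gives FJ at -113° from the x-axis; with |FJ| = 29.1, J = (-13.7, -0.451). FJ is perpendicular to JV, so JV runs at -23.4°; with |JV| = 14.3, V = (-0.621, -6.13). ∠JVK = 102.5° gives VK at 54.1° from the x-axis; with |VK| = 9.0, K = (4.66, 1.16). Then |AK| = |K − A| = 4.80.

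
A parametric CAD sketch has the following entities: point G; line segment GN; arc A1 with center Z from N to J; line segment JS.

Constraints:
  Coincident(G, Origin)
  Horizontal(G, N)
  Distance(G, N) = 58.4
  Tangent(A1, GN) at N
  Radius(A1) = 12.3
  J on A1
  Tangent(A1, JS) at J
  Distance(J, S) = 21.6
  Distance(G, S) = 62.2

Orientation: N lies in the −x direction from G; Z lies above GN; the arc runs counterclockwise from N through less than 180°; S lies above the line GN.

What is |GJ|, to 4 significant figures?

48.66

G is at the origin; GN is horizontal with |GN| = 58.4 and N on the −x side, so N = (-58.40, 0.000). A1 meets GN tangentially, so ZN is at right angles to GN, so Z = N + (0, 12.3) = (-58.40, 12.30). Since ZJ ⟂ JS (tangency), |ZS| = √(12.3² + 21.6²) = 24.86 regardless of where J sits on A1. So S lies on both circle(G, 62.2) and circle(Z, 24.86); the above-GN intersection is S = (-50.76, 35.95). J is the foot of the tangent from S: J = (-46.36, 14.81).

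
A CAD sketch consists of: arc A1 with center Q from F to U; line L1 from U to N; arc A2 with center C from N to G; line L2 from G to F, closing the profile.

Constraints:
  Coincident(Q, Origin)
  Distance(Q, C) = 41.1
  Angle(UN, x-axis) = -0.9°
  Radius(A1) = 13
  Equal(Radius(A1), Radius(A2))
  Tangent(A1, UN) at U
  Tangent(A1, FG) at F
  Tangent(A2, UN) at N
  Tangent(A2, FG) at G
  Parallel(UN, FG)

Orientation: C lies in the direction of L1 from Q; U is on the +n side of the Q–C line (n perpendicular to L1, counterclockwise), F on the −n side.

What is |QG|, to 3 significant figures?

43.1

The slot axis is L1's direction at -0.9°, so u = (cos -0.9°, sin -0.9°) = (1.00, -0.0157) and n = (−sin -0.9°, cos -0.9°) = (0.0157, 1.00). Q is at the origin and C lies 41.1 along u from Q, so C = 41.1·u = (41.1, -0.646). Tangency of A1 to both parallel lines with radius 13.0 puts U and F at Q ± 13.0·n: U = (0.204, 13.0), F = (-0.204, -13.0). Equal radii place N and G the same way about C: N = C + 13.0·n = (41.3, 12.4), G = C − 13.0·n = (40.9, -13.6). Then |QG| = |G − Q| = 43.1.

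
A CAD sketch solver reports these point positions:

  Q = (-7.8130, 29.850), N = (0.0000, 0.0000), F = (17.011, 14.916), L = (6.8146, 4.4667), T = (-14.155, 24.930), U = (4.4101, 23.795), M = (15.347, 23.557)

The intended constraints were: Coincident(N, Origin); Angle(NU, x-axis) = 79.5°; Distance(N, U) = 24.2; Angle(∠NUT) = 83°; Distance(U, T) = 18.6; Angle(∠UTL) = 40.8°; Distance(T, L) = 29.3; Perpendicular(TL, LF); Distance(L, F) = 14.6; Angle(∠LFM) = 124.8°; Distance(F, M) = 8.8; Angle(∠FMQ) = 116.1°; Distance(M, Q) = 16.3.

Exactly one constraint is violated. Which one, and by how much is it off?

Distance(M, Q) = 16.3 — off by 7.70.

N = (0.00, 0.00) ✓; NU at 79.50° ✓; |NU| = 24.20 ✓; ∠NUT = 83.00° ✓; |UT| = 18.60 ✓; ∠UTL = 40.80° ✓; |TL| = 29.30 ✓; ∠(TL, LF) = 90.00° ✓; |LF| = 14.60 ✓; ∠LFM = 124.8° ✓; |FM| = 8.800 ✓; ∠FMQ = 116.1° ✓; |MQ| = 24.00 ✗.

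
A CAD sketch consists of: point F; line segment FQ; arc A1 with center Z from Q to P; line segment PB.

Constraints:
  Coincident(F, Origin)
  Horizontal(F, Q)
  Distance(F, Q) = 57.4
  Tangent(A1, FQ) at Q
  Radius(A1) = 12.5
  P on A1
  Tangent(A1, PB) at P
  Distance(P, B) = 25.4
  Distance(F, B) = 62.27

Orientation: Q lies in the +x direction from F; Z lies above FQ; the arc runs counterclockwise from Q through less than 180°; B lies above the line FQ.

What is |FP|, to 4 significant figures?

69.60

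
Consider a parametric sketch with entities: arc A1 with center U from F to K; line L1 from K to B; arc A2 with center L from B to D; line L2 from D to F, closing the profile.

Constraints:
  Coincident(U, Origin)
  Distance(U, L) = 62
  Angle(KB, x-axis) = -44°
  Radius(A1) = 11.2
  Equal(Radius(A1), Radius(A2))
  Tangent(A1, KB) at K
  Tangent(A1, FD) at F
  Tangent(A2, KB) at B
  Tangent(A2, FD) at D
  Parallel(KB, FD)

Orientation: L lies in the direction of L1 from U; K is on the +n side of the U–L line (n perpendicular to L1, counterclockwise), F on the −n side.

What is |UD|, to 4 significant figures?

63.00

Tangency of A1 to both parallel lines with radius 11.2 puts K and F at U ± 11.2·n: K = (7.780, 8.057), F = (-7.780, -8.057). Equal radii place B and D the same way about L: B = L + 11.2·n = (52.38, -35.01), D = L − 11.2·n = (36.82, -51.13). Then |UD| = |D − U| = 63.00.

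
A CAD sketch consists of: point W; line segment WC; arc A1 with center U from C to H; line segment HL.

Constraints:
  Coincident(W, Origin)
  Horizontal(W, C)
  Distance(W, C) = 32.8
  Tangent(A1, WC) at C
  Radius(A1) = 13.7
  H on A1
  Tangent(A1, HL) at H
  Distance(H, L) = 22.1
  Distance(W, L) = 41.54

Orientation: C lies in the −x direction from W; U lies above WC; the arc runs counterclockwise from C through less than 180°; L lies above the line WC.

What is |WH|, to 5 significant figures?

23.865

Checks: W.y = 0.00, C.y = 0.00 ✓; |UH| = 13.70 ✓; ∠(UH, HL) = 90.00° ✓; |HL| = 22.10 ✓; |WL| = 41.54 ✓.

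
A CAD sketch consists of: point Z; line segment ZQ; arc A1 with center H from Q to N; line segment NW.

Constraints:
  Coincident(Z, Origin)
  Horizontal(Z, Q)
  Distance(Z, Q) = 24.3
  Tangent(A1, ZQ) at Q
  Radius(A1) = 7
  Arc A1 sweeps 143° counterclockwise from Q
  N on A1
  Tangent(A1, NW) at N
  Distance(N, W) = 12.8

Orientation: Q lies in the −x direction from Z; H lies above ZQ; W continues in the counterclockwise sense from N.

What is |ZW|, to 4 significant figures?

36.48

Z is at the origin; ZQ is horizontal with |ZQ| = 24.3 and Q on the −x side, so Q = (-24.30, 0.000). A1 meets ZQ tangentially, so HQ is at right angles to ZQ, so H = Q + (0, 7) = (-24.30, 7.000). On A1, Q sits at bearing -90° from H; a 143° counterclockwise sweep puts N at bearing 53°, so N = H + 7.0·(cos 53°, sin 53°) = (-20.09, 12.59). Tangency of A1 to NW means the radius HN is perpendicular to NW, so NW runs along (−sin 53°, cos 53°); with |NW| = 12.8, W = (-30.31, 20.29). Then |ZW| = |W − Z| = 36.48.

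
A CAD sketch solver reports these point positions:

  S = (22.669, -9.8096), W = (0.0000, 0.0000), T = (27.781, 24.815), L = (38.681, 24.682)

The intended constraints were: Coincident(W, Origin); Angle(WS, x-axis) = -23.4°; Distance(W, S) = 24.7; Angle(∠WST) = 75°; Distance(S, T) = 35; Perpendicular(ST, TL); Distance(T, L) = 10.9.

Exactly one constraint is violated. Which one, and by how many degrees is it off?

Perpendicular(ST, TL) — off by 7.70°.

W = (0.00, 0.00) ✓; WS at -23.40° ✓; |WS| = 24.70 ✓; ∠WST = 75.00° ✓; |ST| = 35.00 ✓; ∠(ST, TL) = 82.30° ✗; |TL| = 10.90 ✓.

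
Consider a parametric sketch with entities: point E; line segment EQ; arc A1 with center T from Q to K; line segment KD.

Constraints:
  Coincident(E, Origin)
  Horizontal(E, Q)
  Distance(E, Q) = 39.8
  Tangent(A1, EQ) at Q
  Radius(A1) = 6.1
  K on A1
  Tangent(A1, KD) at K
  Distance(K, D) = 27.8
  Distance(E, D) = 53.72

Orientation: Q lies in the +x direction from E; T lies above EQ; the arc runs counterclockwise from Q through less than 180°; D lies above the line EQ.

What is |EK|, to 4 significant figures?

46.36

Checks: |EQ| = 39.80 ✓; |TK| = 6.100 ✓; ∠(TK, KD) = 90.00° ✓; |KD| = 27.80 ✓; |ED| = 53.72 ✓.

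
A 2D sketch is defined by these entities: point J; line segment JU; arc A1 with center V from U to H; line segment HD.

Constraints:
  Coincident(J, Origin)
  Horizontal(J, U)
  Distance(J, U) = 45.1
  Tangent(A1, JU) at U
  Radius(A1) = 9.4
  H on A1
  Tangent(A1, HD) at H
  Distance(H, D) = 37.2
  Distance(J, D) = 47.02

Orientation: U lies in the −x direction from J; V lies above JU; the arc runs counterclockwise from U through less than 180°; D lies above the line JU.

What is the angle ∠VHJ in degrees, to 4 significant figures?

168.9°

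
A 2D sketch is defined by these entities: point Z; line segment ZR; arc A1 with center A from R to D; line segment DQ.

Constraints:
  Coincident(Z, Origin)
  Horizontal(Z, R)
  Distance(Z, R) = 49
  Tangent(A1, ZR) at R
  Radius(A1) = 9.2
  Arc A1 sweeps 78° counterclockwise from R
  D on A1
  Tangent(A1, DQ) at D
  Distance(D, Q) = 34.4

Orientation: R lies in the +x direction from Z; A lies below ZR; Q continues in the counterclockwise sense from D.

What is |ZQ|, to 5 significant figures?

52.486

On A1, R sits at bearing 90° from A; a 78° counterclockwise sweep puts D at bearing 168°, so D = A + 9.2·(cos 168°, sin 168°) = (40.001, -7.2872). The tangent condition forces AD to be normal to DQ, so DQ runs along (−sin 168°, cos 168°); with |DQ| = 34.4, Q = (32.849, -40.935). Then |ZQ| = |Q − Z| = 52.486.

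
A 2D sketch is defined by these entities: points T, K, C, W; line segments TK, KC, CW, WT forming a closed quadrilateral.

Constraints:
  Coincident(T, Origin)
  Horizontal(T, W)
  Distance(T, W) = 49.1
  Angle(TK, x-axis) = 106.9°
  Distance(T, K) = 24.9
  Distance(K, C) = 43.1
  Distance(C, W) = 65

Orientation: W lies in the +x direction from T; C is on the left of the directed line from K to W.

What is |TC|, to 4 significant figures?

60.92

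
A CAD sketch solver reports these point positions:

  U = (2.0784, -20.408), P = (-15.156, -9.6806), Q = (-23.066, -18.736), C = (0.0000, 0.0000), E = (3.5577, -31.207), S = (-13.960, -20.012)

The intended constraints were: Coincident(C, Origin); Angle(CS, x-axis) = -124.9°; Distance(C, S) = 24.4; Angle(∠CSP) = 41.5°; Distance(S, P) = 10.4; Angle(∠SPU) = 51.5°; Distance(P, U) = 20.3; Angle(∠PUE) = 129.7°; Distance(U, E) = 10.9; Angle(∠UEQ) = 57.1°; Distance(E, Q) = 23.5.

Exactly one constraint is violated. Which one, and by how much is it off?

Distance(E, Q) = 23.5 — off by 5.90.

C = (0.00, 0.00) ✓; CS at -124.9° ✓; |CS| = 24.40 ✓; ∠CSP = 41.50° ✓; |SP| = 10.40 ✓; ∠SPU = 51.50° ✓; |PU| = 20.30 ✓; ∠PUE = 129.7° ✓; |UE| = 10.90 ✓; ∠UEQ = 57.10° ✓; |EQ| = 29.40 ✗.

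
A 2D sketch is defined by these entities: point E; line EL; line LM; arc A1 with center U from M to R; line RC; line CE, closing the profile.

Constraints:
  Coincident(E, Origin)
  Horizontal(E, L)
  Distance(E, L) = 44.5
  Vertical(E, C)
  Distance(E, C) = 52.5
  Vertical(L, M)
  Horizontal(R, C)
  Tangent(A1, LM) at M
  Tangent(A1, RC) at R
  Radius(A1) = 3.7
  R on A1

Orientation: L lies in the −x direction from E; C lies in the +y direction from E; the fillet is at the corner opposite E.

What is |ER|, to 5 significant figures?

66.490

E is at the origin; EL is horizontal with |EL| = 44.5 and L on the −x side, so L = (-44.500, 0.0000). EC is vertical with |EC| = 52.5 and C on the +y side, so C = (0.0000, 52.500). The virtual corner opposite E is at (-44.500, 52.500). The tangent condition forces UM to be normal to LM and the tangent condition forces UR to be normal to RC, with radius 3.7, so the center U sits 3.7 in from both sides at U = (-40.800, 48.800). That places the tangent points at M = (-44.500, 48.800) on LM and R = (-40.800, 52.500) on RC. Then |ER| = |R − E| = 66.490.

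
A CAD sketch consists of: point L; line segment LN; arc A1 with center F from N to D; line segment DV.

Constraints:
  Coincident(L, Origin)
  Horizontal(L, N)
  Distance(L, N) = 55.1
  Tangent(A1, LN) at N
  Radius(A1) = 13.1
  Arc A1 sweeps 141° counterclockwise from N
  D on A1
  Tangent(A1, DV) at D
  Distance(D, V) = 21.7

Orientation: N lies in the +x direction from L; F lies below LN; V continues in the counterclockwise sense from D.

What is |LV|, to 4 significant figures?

73.65

L is at the origin; LN is horizontal with |LN| = 55.1 and N on the +x side, so N = (55.10, 0.000). Since A1 is tangent to LN there, FN ⟂ LN, so F = N + (0, -13.1) = (55.10, -13.10). On A1, N sits at bearing 90° from F; a 141° counterclockwise sweep puts D at bearing 231°, so D = F + 13.1·(cos 231°, sin 231°) = (46.86, -23.28). Since A1 is tangent to DV there, FD ⟂ DV, so DV runs along (−sin 231°, cos 231°); with |DV| = 21.7, V = (63.72, -36.94). Then |LV| = |V − L| = 73.65.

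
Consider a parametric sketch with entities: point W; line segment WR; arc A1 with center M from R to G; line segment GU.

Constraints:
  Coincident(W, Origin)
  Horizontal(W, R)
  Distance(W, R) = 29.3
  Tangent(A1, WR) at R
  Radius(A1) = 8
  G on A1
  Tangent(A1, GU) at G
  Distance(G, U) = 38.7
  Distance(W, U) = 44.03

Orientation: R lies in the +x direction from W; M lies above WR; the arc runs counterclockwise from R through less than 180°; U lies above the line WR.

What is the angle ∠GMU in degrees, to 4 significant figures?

78.32°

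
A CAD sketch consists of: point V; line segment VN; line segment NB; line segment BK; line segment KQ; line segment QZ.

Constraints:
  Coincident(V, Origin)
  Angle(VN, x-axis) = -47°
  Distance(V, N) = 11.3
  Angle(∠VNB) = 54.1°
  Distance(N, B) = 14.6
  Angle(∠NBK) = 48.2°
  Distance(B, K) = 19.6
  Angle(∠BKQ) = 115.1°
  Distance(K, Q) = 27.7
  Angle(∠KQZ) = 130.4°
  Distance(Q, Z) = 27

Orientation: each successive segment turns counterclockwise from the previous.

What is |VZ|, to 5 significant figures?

50.451

V is at the origin; VN runs at -47.0° with length 11.3, so N = (7.7066, -8.2643). ∠VNB = 54.1° gives NB at 78.900° from the x-axis; with |NB| = 14.6, B = (10.517, 6.0626). ∠NBK = 48.2° gives BK at -149.30° from the x-axis; with |BK| = 19.6, K = (-6.3357, -3.9441). ∠BKQ = 115.1° gives KQ at -84.400° from the x-axis; with |KQ| = 27.7, Q = (-3.6327, -31.512). ∠KQZ = 130.4° gives QZ at -34.800° from the x-axis; with |QZ| = 27.0, Z = (18.538, -46.921). Then |VZ| = |Z − V| = 50.451.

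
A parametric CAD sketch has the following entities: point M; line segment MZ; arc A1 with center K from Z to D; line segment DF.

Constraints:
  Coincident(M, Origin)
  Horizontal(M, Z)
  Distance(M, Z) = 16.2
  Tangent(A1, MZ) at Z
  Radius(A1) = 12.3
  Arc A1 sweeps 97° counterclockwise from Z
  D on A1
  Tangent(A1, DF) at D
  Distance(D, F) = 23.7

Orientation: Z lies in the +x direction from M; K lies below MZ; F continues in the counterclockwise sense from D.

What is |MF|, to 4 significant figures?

37.95

M is at the origin; M and Z share the same y with |MZ| = 16.2 and Z on the +x side, so Z = (16.20, 0.000). The tangent condition forces KZ to be normal to MZ, so K = Z + (0, -12.3) = (16.20, -12.30). On A1, Z sits at bearing 90° from K; a 97° counterclockwise sweep puts D at bearing 187°, so D = K + 12.3·(cos 187°, sin 187°) = (3.992, -13.80). The tangent condition forces KD to be normal to DF, so DF runs along (−sin 187°, cos 187°); with |DF| = 23.7, F = (6.880, -37.32). Then |MF| = |F − M| = 37.95.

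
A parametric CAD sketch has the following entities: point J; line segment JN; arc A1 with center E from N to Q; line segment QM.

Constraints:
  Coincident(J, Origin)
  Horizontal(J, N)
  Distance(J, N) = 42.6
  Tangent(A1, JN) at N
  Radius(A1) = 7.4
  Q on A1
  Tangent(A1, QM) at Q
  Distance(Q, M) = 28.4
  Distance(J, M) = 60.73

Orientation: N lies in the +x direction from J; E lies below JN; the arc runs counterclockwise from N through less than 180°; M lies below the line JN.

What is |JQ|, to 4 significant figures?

37.57

J is at the origin; J and N share the same y with |JN| = 42.6 and N on the +x side, so N = (42.60, 0.000). Tangency of A1 to JN means the radius EN is perpendicular to JN, so E = N + (0, -7.4) = (42.60, -7.400). Since EQ ⟂ QM (tangency), |EM| = √(7.4² + 28.4²) = 29.35 regardless of where Q sits on A1. So M lies on both circle(J, 60.73) and circle(E, 29.35); the below-JN intersection is M = (48.85, -36.07). Q is the foot of the tangent from M: Q = (36.00, -10.75).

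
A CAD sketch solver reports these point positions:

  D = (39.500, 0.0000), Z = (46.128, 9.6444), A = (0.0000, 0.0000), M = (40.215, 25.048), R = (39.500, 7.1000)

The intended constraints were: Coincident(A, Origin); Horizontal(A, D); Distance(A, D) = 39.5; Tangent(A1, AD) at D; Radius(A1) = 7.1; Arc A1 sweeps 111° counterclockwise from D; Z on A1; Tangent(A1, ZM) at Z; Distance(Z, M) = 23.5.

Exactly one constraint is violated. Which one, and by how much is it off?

Distance(Z, M) = 23.5 — off by 7.00.

A = (0.00, 0.00) ✓; A.y = 0.00, D.y = 0.00 ✓; |AD| = 39.50 ✓; ∠(RD, DA) = 90.00° ✓; |RD| = 7.100 ✓; bearing(R→Z) − bearing(R→D) = 111.0° ✓; |RZ| = 7.100 ✓; ∠(RZ, ZM) = 90.00° ✓; |ZM| = 16.50 ✗.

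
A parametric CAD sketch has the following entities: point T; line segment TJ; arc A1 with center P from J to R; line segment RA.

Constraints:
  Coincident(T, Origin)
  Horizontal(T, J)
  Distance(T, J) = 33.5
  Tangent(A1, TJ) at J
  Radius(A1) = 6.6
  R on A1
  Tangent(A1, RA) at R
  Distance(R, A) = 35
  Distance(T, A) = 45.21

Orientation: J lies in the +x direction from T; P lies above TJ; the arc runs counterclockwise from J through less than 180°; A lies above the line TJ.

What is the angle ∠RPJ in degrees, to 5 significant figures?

121.06°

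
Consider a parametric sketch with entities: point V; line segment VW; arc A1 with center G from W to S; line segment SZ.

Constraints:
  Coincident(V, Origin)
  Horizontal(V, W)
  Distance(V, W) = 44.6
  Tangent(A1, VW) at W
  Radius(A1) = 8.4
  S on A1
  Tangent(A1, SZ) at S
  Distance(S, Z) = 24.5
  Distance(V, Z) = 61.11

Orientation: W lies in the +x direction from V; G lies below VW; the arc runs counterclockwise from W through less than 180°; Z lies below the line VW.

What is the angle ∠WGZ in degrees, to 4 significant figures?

165.4°

Checks: |GS| = 8.400 ✓; ∠(GS, SZ) = 90.00° ✓; |SZ| = 24.50 ✓; |VZ| = 61.11 ✓.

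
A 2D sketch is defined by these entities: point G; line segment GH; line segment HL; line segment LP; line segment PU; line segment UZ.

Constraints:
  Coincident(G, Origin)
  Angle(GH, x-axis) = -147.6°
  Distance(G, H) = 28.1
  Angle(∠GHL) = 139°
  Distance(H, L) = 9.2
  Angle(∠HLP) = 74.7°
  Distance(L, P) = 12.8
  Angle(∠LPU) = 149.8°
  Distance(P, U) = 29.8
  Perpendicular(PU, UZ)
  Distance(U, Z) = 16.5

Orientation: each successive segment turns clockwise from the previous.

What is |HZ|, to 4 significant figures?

34.49

G is at the origin; GH runs at -147.6° with length 28.1, so H = (-23.73, -15.06). ∠GHL = 139.0° gives HL at 171.4° from the x-axis; with |HL| = 9.2, L = (-32.82, -13.68). ∠HLP = 74.7° gives LP at 66.10° from the x-axis; with |LP| = 12.8, P = (-27.64, -1.979). ∠LPU = 149.8° gives PU at 35.90° from the x-axis; with |PU| = 29.8, U = (-3.497, 15.50). PU is perpendicular to UZ, so UZ runs at -54.10°; with |UZ| = 16.5, Z = (6.178, 2.130). Then |HZ| = |Z − H| = 34.49.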